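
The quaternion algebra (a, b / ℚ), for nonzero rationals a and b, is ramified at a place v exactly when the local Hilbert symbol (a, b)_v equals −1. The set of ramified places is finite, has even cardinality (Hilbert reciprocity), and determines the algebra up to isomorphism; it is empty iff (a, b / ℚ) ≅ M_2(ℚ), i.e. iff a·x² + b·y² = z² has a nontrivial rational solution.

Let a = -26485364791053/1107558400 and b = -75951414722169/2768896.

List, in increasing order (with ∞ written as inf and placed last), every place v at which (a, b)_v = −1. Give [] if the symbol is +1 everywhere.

Mod squares: a ≡ -214613, b ≡ -325567921. Check v ∈ {∞, 2, 3, 5, 7, 13, 23, 31, 37, 41, 43}.
v=2: v_2(a)=-18, v_2(b)=-14; units ≡ 3, 7 (mod 8); ε·ε+αω+βω = 1·1+-18·0+-14·1 ≡ 1  ⇒  (a,b)_2 = -1.
v=31: a=31^1·(≡3), b=31^1·(≡9) mod 31; (3|31)=-1, (9|31)=+1; (−1)^{1·1·15}·(-1)^1·(+1)^1 = +1.
v=5: a=5^-2·(≡2), b=5^0·(≡1) mod 5; (2|5)=-1, (1|5)=+1; (−1)^{-2·0·2}·(-1)^0·(+1)^-2 = +1.
v=37: a=37^0·(≡13), b=37^1·(≡14) mod 37; (13|37)=-1, (14|37)=-1; (−1)^{0·1·18}·(-1)^1·(-1)^0 = -1.
v=13: a=13^-2·(≡1), b=13^-2·(≡10) mod 13; (1|13)=+1, (10|13)=+1; (−1)^{-2·-2·6}·(+1)^-2·(+1)^-2 = +1.
v=43: a=43^1·(≡14), b=43^1·(≡39) mod 43; (14|43)=+1, (39|43)=-1; (−1)^{1·1·21}·(+1)^1·(-1)^1 = +1.
v=23: a=23^5·(≡5), b=23^3·(≡1) mod 23; (5|23)=-1, (1|23)=+1; (−1)^{5·3·11}·(-1)^3·(+1)^5 = +1.
v=7: a=7^3·(≡1), b=7^3·(≡3) mod 7; (1|7)=+1, (3|7)=-1; (−1)^{3·3·3}·(+1)^3·(-1)^3 = +1.
v=3: a=3^2·(≡1), b=3^2·(≡2) mod 3; (1|3)=+1, (2|3)=-1; (−1)^{2·2·1}·(+1)^2·(-1)^2 = +1.
v=41: a=41^0·(≡12), b=41^1·(≡3) mod 41; (12|41)=-1, (3|41)=-1; (−1)^{0·1·20}·(-1)^1·(-1)^0 = -1.
v=∞: -214613 < 0 and -325567921 < 0  ⇒  (a,b)_∞ = -1.
Ram(-214613, -325567921) = {2, 37, 41, ∞}; no ℚ_2-point on the conic.

[2, 37, 41, inf]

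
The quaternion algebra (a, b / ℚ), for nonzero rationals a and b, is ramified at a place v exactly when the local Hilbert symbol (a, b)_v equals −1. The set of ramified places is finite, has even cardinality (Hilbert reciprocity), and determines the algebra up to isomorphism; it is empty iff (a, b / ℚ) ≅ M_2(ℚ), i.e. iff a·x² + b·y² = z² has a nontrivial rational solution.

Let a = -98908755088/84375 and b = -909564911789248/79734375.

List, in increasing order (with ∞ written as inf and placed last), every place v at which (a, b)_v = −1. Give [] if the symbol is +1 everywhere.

[3, 13, 17, inf]

Mod squares: a ≡ -1448655, b ≡ -35581. Check v ∈ {∞, 2, 3, 5, 7, 11, 13, 17, 19, 23}.
v=17: a=17^1·(≡3), b=17^1·(≡15) mod 17; (3|17)=-1, (15|17)=+1; (−1)^{1·1·8}·(-1)^1·(+1)^1 = -1.
v=7: a=7^0·(≡1), b=7^-1·(≡6) mod 7; (1|7)=+1, (6|7)=-1; (−1)^{0·-1·3}·(+1)^-1·(-1)^0 = +1.
v=19: a=19^1·(≡15), b=19^2·(≡11) mod 19; (15|19)=-1, (11|19)=+1; (−1)^{1·2·9}·(-1)^2·(+1)^1 = +1.
v=∞: -1448655 < 0 and -35581 < 0  ⇒  (a,b)_∞ = -1.
v=23: a=23^3·(≡12), b=23^3·(≡22) mod 23; (12|23)=+1, (22|23)=-1; (−1)^{3·3·11}·(+1)^3·(-1)^3 = +1.
v=5: a=5^-5·(≡1), b=5^-6·(≡4) mod 5; (1|5)=+1, (4|5)=+1; (−1)^{-5·-6·2}·(+1)^-6·(+1)^-5 = +1.
v=13: a=13^1·(≡3), b=13^1·(≡6) mod 13; (3|13)=+1, (6|13)=-1; (−1)^{1·1·6}·(+1)^1·(-1)^1 = -1.
v=11: a=11^2·(≡3), b=11^4·(≡3) mod 11; (3|11)=+1, (3|11)=+1; (−1)^{2·4·5}·(+1)^4·(+1)^2 = +1.
v=3: a=3^-3·(≡1), b=3^-6·(≡2) mod 3; (1|3)=+1, (2|3)=-1; (−1)^{-3·-6·1}·(+1)^-6·(-1)^-3 = -1.
v=2: v_2(a)=4, v_2(b)=6; units ≡ 1, 3 (mod 8); ε·ε+αω+βω = 0·1+4·1+6·0 ≡ 0  ⇒  (a,b)_2 = +1.
(-1448655, -35581 / ℚ) ramifies at {3, 13, 17, ∞}: a division algebra.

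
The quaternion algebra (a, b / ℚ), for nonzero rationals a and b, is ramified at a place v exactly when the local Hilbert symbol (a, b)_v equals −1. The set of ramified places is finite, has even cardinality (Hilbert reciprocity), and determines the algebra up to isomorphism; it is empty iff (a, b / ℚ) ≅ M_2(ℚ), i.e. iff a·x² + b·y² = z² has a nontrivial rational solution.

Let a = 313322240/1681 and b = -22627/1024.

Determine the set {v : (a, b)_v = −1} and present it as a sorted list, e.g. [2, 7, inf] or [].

Mod squares: a ≡ 35, b ≡ -187. Check v ∈ {∞, 2, 5, 7, 11, 17, 41}.
v=2: v_2(a)=8, v_2(b)=-10; units ≡ 3, 5 (mod 8); ε·ε+αω+βω = 1·0+8·1+-10·1 ≡ 0  ⇒  (a,b)_2 = +1.
v=7: a=7^1·(≡3), b=7^0·(≡2) mod 7; (3|7)=-1, (2|7)=+1; (−1)^{1·0·3}·(-1)^0·(+1)^1 = +1.
v=∞: 35 > 0 and -187 < 0  ⇒  (a,b)_∞ = +1.
v=41: a=41^-2·(≡35), b=41^0·(≡36) mod 41; (35|41)=-1, (36|41)=+1; (−1)^{-2·0·20}·(-1)^0·(+1)^-2 = +1.
v=17: a=17^2·(≡16), b=17^1·(≡3) mod 17; (16|17)=+1, (3|17)=-1; (−1)^{2·1·8}·(+1)^1·(-1)^2 = +1.
v=11: a=11^2·(≡2), b=11^3·(≡5) mod 11; (2|11)=-1, (5|11)=+1; (−1)^{2·3·5}·(-1)^3·(+1)^2 = -1.
v=5: a=5^1·(≡3), b=5^0·(≡2) mod 5; (3|5)=-1, (2|5)=-1; (−1)^{1·0·2}·(-1)^0·(-1)^1 = -1.
Ram(35, -187) = {5, 11}; no ℚ_5-point on the conic.

[5, 11]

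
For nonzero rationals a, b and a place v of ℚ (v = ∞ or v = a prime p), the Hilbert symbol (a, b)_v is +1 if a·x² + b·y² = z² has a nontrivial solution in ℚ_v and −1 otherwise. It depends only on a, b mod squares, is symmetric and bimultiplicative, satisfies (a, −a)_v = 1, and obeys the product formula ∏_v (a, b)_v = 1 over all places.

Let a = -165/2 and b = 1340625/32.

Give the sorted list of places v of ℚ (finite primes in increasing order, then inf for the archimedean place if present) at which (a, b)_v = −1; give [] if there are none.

[2, 5, 11, 13]

Mod squares: a ≡ -330, b ≡ 4290. Check v ∈ {∞, 2, 3, 5, 11, 13}.
v=∞: -330 < 0 and 4290 > 0  ⇒  (a,b)_∞ = +1.
v=11: a=11^1·(≡9), b=11^1·(≡5) mod 11; (9|11)=+1, (5|11)=+1; (−1)^{1·1·5}·(+1)^1·(+1)^1 = -1.
v=13: a=13^0·(≡2), b=13^1·(≡8) mod 13; (2|13)=-1, (8|13)=-1; (−1)^{0·1·6}·(-1)^1·(-1)^0 = -1.
v=2: v_2(a)=-1, v_2(b)=-5; units ≡ 3, 1 (mod 8); ε·ε+αω+βω = 1·0+-1·0+-5·1 ≡ 1  ⇒  (a,b)_2 = -1.
v=5: a=5^1·(≡1), b=5^5·(≡2) mod 5; (1|5)=+1, (2|5)=-1; (−1)^{1·5·2}·(+1)^5·(-1)^1 = -1.
v=3: a=3^1·(≡1), b=3^1·(≡2) mod 3; (1|3)=+1, (2|3)=-1; (−1)^{1·1·1}·(+1)^1·(-1)^1 = +1.
|Ram(-330, 4290)| = 4, even; anisotropic at {2, 5, 11, 13}.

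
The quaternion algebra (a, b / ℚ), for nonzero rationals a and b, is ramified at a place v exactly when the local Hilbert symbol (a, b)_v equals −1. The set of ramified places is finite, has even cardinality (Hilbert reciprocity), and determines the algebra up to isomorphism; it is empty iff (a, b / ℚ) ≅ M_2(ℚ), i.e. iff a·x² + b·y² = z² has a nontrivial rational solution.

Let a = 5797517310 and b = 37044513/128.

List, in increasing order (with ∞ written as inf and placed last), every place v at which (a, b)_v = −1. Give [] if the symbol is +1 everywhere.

[13, 17, 19, 23]

Mod squares: a ≡ 1217710, b ≡ 68034. Check v ∈ {∞, 2, 3, 5, 11, 13, 17, 19, 23, 29}.
v=3: a=3^2·(≡1), b=3^3·(≡1) mod 3; (1|3)=+1, (1|3)=+1; (−1)^{2·3·1}·(+1)^3·(+1)^2 = +1.
v=11: a=11^0·(≡2), b=11^2·(≡8) mod 11; (2|11)=-1, (8|11)=-1; (−1)^{0·2·5}·(-1)^2·(-1)^0 = +1.
v=29: a=29^1·(≡19), b=29^1·(≡27) mod 29; (19|29)=-1, (27|29)=-1; (−1)^{1·1·14}·(-1)^1·(-1)^1 = +1.
v=∞: 1217710 > 0 and 68034 > 0  ⇒  (a,b)_∞ = +1.
v=13: a=13^1·(≡2), b=13^0·(≡7) mod 13; (2|13)=-1, (7|13)=-1; (−1)^{1·0·6}·(-1)^0·(-1)^1 = -1.
v=17: a=17^1·(≡9), b=17^1·(≡7) mod 17; (9|17)=+1, (7|17)=-1; (−1)^{1·1·8}·(+1)^1·(-1)^1 = -1.
v=23: a=23^2·(≡5), b=23^1·(≡22) mod 23; (5|23)=-1, (22|23)=-1; (−1)^{2·1·11}·(-1)^1·(-1)^2 = -1.
v=19: a=19^1·(≡14), b=19^0·(≡3) mod 19; (14|19)=-1, (3|19)=-1; (−1)^{1·0·9}·(-1)^0·(-1)^1 = -1.
v=2: v_2(a)=1, v_2(b)=-7; units ≡ 7, 1 (mod 8); ε·ε+αω+βω = 1·0+1·0+-7·0 ≡ 0  ⇒  (a,b)_2 = +1.
v=5: a=5^1·(≡2), b=5^0·(≡1) mod 5; (2|5)=-1, (1|5)=+1; (−1)^{1·0·2}·(-1)^0·(+1)^1 = +1.
(1217710, 68034 / ℚ) ramifies at {13, 17, 19, 23}: a division algebra.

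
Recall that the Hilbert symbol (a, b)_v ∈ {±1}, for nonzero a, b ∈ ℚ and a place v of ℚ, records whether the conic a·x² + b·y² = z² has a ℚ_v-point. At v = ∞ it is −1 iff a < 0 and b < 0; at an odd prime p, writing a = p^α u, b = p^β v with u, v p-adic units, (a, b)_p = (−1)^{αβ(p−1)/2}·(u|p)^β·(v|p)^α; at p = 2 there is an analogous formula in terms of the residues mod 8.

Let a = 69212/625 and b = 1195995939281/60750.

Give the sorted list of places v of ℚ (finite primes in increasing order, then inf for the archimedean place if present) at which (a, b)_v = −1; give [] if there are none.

[2, 3, 5, 19]

Mod squares: a ≡ 143, b ≡ 6270. Check v ∈ {∞, 2, 3, 5, 11, 13, 19, 23}.
v=5: a=5^-4·(≡2), b=5^-3·(≡1) mod 5; (2|5)=-1, (1|5)=+1; (−1)^{-4·-3·2}·(-1)^-3·(+1)^-4 = -1.
v=11: a=11^3·(≡7), b=11^3·(≡4) mod 11; (7|11)=-1, (4|11)=+1; (−1)^{3·3·5}·(-1)^3·(+1)^3 = +1.
v=∞: 143 > 0 and 6270 > 0  ⇒  (a,b)_∞ = +1.
v=3: a=3^0·(≡2), b=3^-5·(≡2) mod 3; (2|3)=-1, (2|3)=-1; (−1)^{0·-5·1}·(-1)^-5·(-1)^0 = -1.
v=13: a=13^1·(≡7), b=13^2·(≡12) mod 13; (7|13)=-1, (12|13)=+1; (−1)^{1·2·6}·(-1)^2·(+1)^1 = +1.
v=2: v_2(a)=2, v_2(b)=-1; units ≡ 7, 7 (mod 8); ε·ε+αω+βω = 1·1+2·0+-1·0 ≡ 1  ⇒  (a,b)_2 = -1.
v=19: a=19^0·(≡12), b=19^1·(≡11) mod 19; (12|19)=-1, (11|19)=+1; (−1)^{0·1·9}·(-1)^1·(+1)^0 = -1.
v=23: a=23^0·(≡7), b=23^4·(≡17) mod 23; (7|23)=-1, (17|23)=-1; (−1)^{0·4·11}·(-1)^4·(-1)^0 = +1.
Ram(143, 6270) = {2, 3, 5, 19}; no ℚ_2-point on the conic.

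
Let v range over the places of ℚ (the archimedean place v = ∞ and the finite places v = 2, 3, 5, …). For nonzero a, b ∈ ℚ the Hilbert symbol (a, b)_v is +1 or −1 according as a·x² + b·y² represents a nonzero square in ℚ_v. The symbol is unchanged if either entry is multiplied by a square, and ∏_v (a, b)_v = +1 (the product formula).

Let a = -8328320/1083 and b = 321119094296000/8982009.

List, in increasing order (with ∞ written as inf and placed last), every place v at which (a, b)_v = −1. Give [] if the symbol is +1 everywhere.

[3, 11]

Mod squares: a ≡ -2310, b ≡ 935. Check v ∈ {∞, 2, 3, 5, 7, 11, 13, 17, 19, 23, 37}.
v=7: a=7^1·(≡6), b=7^4·(≡1) mod 7; (6|7)=-1, (1|7)=+1; (−1)^{1·4·3}·(-1)^4·(+1)^1 = +1.
v=37: a=37^0·(≡1), b=37^-2·(≡26) mod 37; (1|37)=+1, (26|37)=+1; (−1)^{0·-2·18}·(+1)^-2·(+1)^0 = +1.
v=3: a=3^-1·(≡1), b=3^-8·(≡2) mod 3; (1|3)=+1, (2|3)=-1; (−1)^{-1·-8·1}·(+1)^-8·(-1)^-1 = -1.
v=13: a=13^2·(≡4), b=13^2·(≡1) mod 13; (4|13)=+1, (1|13)=+1; (−1)^{2·2·6}·(+1)^2·(+1)^2 = +1.
v=5: a=5^1·(≡2), b=5^3·(≡2) mod 5; (2|5)=-1, (2|5)=-1; (−1)^{1·3·2}·(-1)^3·(-1)^1 = +1.
v=2: v_2(a)=7, v_2(b)=6; units ≡ 5, 7 (mod 8); ε·ε+αω+βω = 0·1+7·0+6·1 ≡ 0  ⇒  (a,b)_2 = +1.
v=17: a=17^0·(≡4), b=17^1·(≡9) mod 17; (4|17)=+1, (9|17)=+1; (−1)^{0·1·8}·(+1)^1·(+1)^0 = +1.
v=23: a=23^0·(≡13), b=23^2·(≡11) mod 23; (13|23)=+1, (11|23)=-1; (−1)^{0·2·11}·(+1)^2·(-1)^0 = +1.
v=∞: -2310 < 0 and 935 > 0  ⇒  (a,b)_∞ = +1.
v=11: a=11^1·(≡2), b=11^1·(≡6) mod 11; (2|11)=-1, (6|11)=-1; (−1)^{1·1·5}·(-1)^1·(-1)^1 = -1.
v=19: a=19^-2·(≡15), b=19^0·(≡17) mod 19; (15|19)=-1, (17|19)=+1; (−1)^{-2·0·9}·(-1)^0·(+1)^-2 = +1.
(-2310, 935 / ℚ) ramifies at {3, 11}: a division algebra.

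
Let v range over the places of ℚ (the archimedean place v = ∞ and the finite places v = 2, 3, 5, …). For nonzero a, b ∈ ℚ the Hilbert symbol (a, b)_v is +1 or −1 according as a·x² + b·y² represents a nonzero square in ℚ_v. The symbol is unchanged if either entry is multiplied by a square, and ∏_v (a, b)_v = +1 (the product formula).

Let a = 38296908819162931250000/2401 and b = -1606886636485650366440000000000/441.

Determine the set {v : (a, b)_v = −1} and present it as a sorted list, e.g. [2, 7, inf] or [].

[11, 19, 31, 37]

Mod squares: a ≡ 29, b ≡ -159895241. Check v ∈ {∞, 2, 3, 5, 7, 11, 19, 23, 29, 31, 37}.
v=29: a=29^3·(≡4), b=29^1·(≡1) mod 29; (4|29)=+1, (1|29)=+1; (−1)^{3·1·14}·(+1)^1·(+1)^3 = +1.
v=23: a=23^2·(≡18), b=23^3·(≡6) mod 23; (18|23)=+1, (6|23)=+1; (−1)^{2·3·11}·(+1)^3·(+1)^2 = +1.
v=3: a=3^0·(≡2), b=3^-2·(≡1) mod 3; (2|3)=-1, (1|3)=+1; (−1)^{0·-2·1}·(-1)^-2·(+1)^0 = +1.
v=19: a=19^2·(≡3), b=19^3·(≡5) mod 19; (3|19)=-1, (5|19)=+1; (−1)^{2·3·9}·(-1)^3·(+1)^2 = -1.
v=37: a=37^2·(≡20), b=37^3·(≡26) mod 37; (20|37)=-1, (26|37)=+1; (−1)^{2·3·18}·(-1)^3·(+1)^2 = -1.
v=31: a=31^2·(≡24), b=31^3·(≡30) mod 31; (24|31)=-1, (30|31)=-1; (−1)^{2·3·15}·(-1)^3·(-1)^2 = -1.
v=2: v_2(a)=4, v_2(b)=12; units ≡ 5, 7 (mod 8); ε·ε+αω+βω = 0·1+4·0+12·1 ≡ 0  ⇒  (a,b)_2 = +1.
v=5: a=5^8·(≡4), b=5^10·(≡4) mod 5; (4|5)=+1, (4|5)=+1; (−1)^{8·10·2}·(+1)^10·(+1)^8 = +1.
v=∞: 29 > 0 and -159895241 < 0  ⇒  (a,b)_∞ = +1.
v=11: a=11^0·(≡2), b=11^1·(≡7) mod 11; (2|11)=-1, (7|11)=-1; (−1)^{0·1·5}·(-1)^1·(-1)^0 = -1.
v=7: a=7^-4·(≡2), b=7^-2·(≡3) mod 7; (2|7)=+1, (3|7)=-1; (−1)^{-4·-2·3}·(+1)^-2·(-1)^-4 = +1.
|Ram(29, -159895241)| = 4, even; anisotropic at {11, 19, 31, 37}.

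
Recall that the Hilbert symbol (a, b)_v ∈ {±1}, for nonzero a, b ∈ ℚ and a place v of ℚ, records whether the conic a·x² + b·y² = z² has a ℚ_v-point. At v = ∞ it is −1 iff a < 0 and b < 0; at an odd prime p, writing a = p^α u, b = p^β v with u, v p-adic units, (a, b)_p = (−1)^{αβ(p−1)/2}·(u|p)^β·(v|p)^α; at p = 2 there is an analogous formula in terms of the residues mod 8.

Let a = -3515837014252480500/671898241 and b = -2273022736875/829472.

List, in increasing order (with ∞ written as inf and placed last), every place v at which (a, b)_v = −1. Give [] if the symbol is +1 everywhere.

[2, 5, 11, inf]

(a, b) ≡ (-1045, -22) mod (ℚ^×)²; places V = {2, 3, 5, 7, 11, 19, 23, 29, ∞}.
(a,b)_∞: sgn(-1045)=−, sgn(-22)=−, so -1.
(a,b)_2: α=2, β=-5; u≡3, v≡5 (mod 8); ε(u)ε(v)=1·0, αω(v)=2·1, βω(u)=-5·1; sum ≡ 1  ⇒  -1.
(a,b)_7: α=-4, u≡6; β=-2, v≡6 (mod 7); (6|7)=-1, (6|7)=-1; sign (−1)^0·-1^-2·-1^-4 = +1.
(a,b)_23: α=-4, u≡4; β=-2, v≡4 (mod 23); (4|23)=+1, (4|23)=+1; sign (−1)^0·+1^-2·+1^-4 = +1.
(a,b)_19: α=3, u≡2; β=2, v≡16 (mod 19); (2|19)=-1, (16|19)=+1; sign (−1)^0·-1^2·+1^3 = +1.
(a,b)_11: α=5, u≡5; β=3, v≡3 (mod 11); (5|11)=+1, (3|11)=+1; sign (−1)^1·+1^3·+1^5 = -1.
(a,b)_5: α=3, u≡1; β=4, v≡3 (mod 5); (1|5)=+1, (3|5)=-1; sign (−1)^0·+1^4·-1^3 = -1.
(a,b)_3: α=2, u≡2; β=2, v≡2 (mod 3); (2|3)=-1, (2|3)=-1; sign (−1)^0·-1^2·-1^2 = +1.
(a,b)_29: α=4, u≡16; β=2, v≡20 (mod 29); (16|29)=+1, (20|29)=+1; sign (−1)^0·+1^2·+1^4 = +1.
(-1045, -22 / ℚ) ramifies at {2, 5, 11, ∞}: a division algebra.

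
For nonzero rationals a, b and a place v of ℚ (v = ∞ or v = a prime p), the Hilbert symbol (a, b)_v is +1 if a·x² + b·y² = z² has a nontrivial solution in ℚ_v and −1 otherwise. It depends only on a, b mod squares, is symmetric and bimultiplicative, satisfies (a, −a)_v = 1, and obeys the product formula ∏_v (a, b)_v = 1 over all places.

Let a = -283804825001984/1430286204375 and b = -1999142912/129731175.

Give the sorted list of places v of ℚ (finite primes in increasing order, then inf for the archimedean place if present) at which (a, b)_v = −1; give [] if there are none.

Mod squares: a ≡ -182, b ≡ -14. Check v ∈ {∞, 2, 3, 5, 7, 11, 13, 19, 41}.
v=2: v_2(a)=13, v_2(b)=15; units ≡ 5, 1 (mod 8); ε·ε+αω+βω = 0·0+13·0+15·1 ≡ 1  ⇒  (a,b)_2 = -1.
v=5: a=5^-4·(≡3), b=5^-2·(≡4) mod 5; (3|5)=-1, (4|5)=+1; (−1)^{-4·-2·2}·(-1)^-2·(+1)^-4 = +1.
v=∞: -182 < 0 and -14 < 0  ⇒  (a,b)_∞ = -1.
v=3: a=3^-4·(≡1), b=3^-2·(≡1) mod 3; (1|3)=+1, (1|3)=+1; (−1)^{-4·-2·1}·(+1)^-2·(+1)^-4 = +1.
v=7: a=7^-5·(≡1), b=7^-3·(≡3) mod 7; (1|7)=+1, (3|7)=-1; (−1)^{-5·-3·3}·(+1)^-3·(-1)^-5 = +1.
v=19: a=19^4·(≡12), b=19^2·(≡16) mod 19; (12|19)=-1, (16|19)=+1; (−1)^{4·2·9}·(-1)^2·(+1)^4 = +1.
v=13: a=13^3·(≡3), b=13^2·(≡12) mod 13; (3|13)=+1, (12|13)=+1; (−1)^{3·2·6}·(+1)^2·(+1)^3 = +1.
v=11: a=11^2·(≡5), b=11^0·(≡7) mod 11; (5|11)=+1, (7|11)=-1; (−1)^{2·0·5}·(+1)^0·(-1)^2 = +1.
v=41: a=41^-2·(≡9), b=41^-2·(≡34) mod 41; (9|41)=+1, (34|41)=-1; (−1)^{-2·-2·20}·(+1)^-2·(-1)^-2 = +1.
|Ram(-182, -14)| = 2, even; anisotropic at {2, ∞}.

[2, inf]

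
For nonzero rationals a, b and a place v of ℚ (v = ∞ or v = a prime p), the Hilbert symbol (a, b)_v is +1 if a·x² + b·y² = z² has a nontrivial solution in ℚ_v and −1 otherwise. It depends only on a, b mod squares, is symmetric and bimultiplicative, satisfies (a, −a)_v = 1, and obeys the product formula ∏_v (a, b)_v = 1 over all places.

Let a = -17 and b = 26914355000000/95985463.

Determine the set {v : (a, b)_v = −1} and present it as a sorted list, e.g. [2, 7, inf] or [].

[5, 37]

Mod squares: a ≡ -17, b ≡ 521885. Check v ∈ {∞, 2, 5, 7, 13, 17, 19, 23, 31, 37}.
v=∞: -17 < 0 and 521885 > 0  ⇒  (a,b)_∞ = +1.
v=13: a=13^0·(≡9), b=13^1·(≡10) mod 13; (9|13)=+1, (10|13)=+1; (−1)^{0·1·6}·(+1)^1·(+1)^0 = +1.
v=7: a=7^0·(≡4), b=7^-3·(≡3) mod 7; (4|7)=+1, (3|7)=-1; (−1)^{0·-3·3}·(+1)^-3·(-1)^0 = +1.
v=31: a=31^0·(≡14), b=31^1·(≡28) mod 31; (14|31)=+1, (28|31)=+1; (−1)^{0·1·15}·(+1)^1·(+1)^0 = +1.
v=5: a=5^0·(≡3), b=5^7·(≡3) mod 5; (3|5)=-1, (3|5)=-1; (−1)^{0·7·2}·(-1)^7·(-1)^0 = -1.
v=19: a=19^0·(≡2), b=19^2·(≡3) mod 19; (2|19)=-1, (3|19)=-1; (−1)^{0·2·9}·(-1)^2·(-1)^0 = +1.
v=23: a=23^0·(≡6), b=23^-4·(≡22) mod 23; (6|23)=+1, (22|23)=-1; (−1)^{0·-4·11}·(+1)^-4·(-1)^0 = +1.
v=17: a=17^1·(≡16), b=17^0·(≡13) mod 17; (16|17)=+1, (13|17)=+1; (−1)^{1·0·8}·(+1)^0·(+1)^1 = +1.
v=37: a=37^0·(≡20), b=37^1·(≡24) mod 37; (20|37)=-1, (24|37)=-1; (−1)^{0·1·18}·(-1)^1·(-1)^0 = -1.
v=2: v_2(a)=0, v_2(b)=6; units ≡ 7, 5 (mod 8); ε·ε+αω+βω = 1·0+0·1+6·0 ≡ 0  ⇒  (a,b)_2 = +1.
|Ram(-17, 521885)| = 2, even; anisotropic at {5, 37}.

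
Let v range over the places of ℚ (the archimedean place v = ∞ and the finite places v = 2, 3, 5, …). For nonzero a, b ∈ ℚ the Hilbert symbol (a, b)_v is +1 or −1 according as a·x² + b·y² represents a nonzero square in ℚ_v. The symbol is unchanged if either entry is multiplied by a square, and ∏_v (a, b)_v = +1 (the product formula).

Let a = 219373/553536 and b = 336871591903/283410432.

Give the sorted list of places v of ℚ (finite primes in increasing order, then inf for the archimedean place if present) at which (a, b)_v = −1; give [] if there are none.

(a, b) ≡ (37, 14) mod (ℚ^×)²; places V = {2, 3, 7, 11, 31, 37, ∞}.
(a,b)_3: α=-2, u≡1; β=-2, v≡2 (mod 3); (1|3)=+1, (2|3)=-1; sign (−1)^0·+1^-2·-1^-2 = +1.
(a,b)_7: α=2, u≡1; β=5, v≡4 (mod 7); (1|7)=+1, (4|7)=+1; sign (−1)^0·+1^5·+1^2 = +1.
(a,b)_11: α=2, u≡4; β=4, v≡9 (mod 11); (4|11)=+1, (9|11)=+1; sign (−1)^0·+1^4·+1^2 = +1.
(a,b)_2: α=-6, β=-15; u≡5, v≡7 (mod 8); ε(u)ε(v)=0·1, αω(v)=-6·0, βω(u)=-15·1; sum ≡ 1  ⇒  -1.
(a,b)_37: α=1, u≡26; β=2, v≡23 (mod 37); (26|37)=+1, (23|37)=-1; sign (−1)^0·+1^2·-1^1 = -1.
(a,b)_31: α=-2, u≡13; β=-2, v≡25 (mod 31); (13|31)=-1, (25|31)=+1; sign (−1)^0·-1^-2·+1^-2 = +1.
(a,b)_∞: sgn(37)=+, sgn(14)=+, so +1.
|Ram(37, 14)| = 2, even; anisotropic at {2, 37}.

[2, 37]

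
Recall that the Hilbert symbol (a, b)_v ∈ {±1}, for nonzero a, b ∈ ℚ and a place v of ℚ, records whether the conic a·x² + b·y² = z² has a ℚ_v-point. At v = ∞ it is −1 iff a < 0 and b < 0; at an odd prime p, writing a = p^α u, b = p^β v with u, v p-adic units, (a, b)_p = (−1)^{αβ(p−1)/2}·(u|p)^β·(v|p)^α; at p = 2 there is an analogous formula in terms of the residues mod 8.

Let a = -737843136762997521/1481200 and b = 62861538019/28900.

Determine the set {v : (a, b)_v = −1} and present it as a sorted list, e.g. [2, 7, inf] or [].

[31, 37]

(a, b) ≡ (-119567, 937099) mod (ℚ^×)²; places V = {2, 3, 5, 7, 17, 19, 23, 29, 31, 37, 43, ∞}.
(a,b)_23: α=-2, u≡20; β=0, v≡7 (mod 23); (20|23)=-1, (7|23)=-1; sign (−1)^0·-1^0·-1^-2 = +1.
(a,b)_43: α=2, u≡13; β=1, v≡41 (mod 43); (13|43)=+1, (41|43)=+1; sign (−1)^0·+1^1·+1^2 = +1.
(a,b)_37: α=2, u≡13; β=3, v≡2 (mod 37); (13|37)=-1, (2|37)=-1; sign (−1)^0·-1^3·-1^2 = -1.
(a,b)_19: α=1, u≡12; β=1, v≡5 (mod 19); (12|19)=-1, (5|19)=+1; sign (−1)^1·-1^1·+1^1 = +1.
(a,b)_17: α=2, u≡3; β=-2, v≡4 (mod 17); (3|17)=-1, (4|17)=+1; sign (−1)^0·-1^-2·+1^2 = +1.
(a,b)_29: α=1, u≡23; β=0, v≡20 (mod 29); (23|29)=+1, (20|29)=+1; sign (−1)^0·+1^0·+1^1 = +1.
(a,b)_7: α=-1, u≡6; β=2, v≡2 (mod 7); (6|7)=-1, (2|7)=+1; sign (−1)^0·-1^2·+1^-1 = +1.
(a,b)_3: α=10, u≡1; β=0, v≡1 (mod 3); (1|3)=+1, (1|3)=+1; sign (−1)^0·+1^0·+1^10 = +1.
(a,b)_5: α=-2, u≡3; β=-2, v≡4 (mod 5); (3|5)=-1, (4|5)=+1; sign (−1)^0·-1^-2·+1^-2 = +1.
(a,b)_∞: sgn(-119567)=−, sgn(937099)=+, so +1.
(a,b)_2: α=-4, β=-2; u≡1, v≡3 (mod 8); ε(u)ε(v)=0·1, αω(v)=-4·1, βω(u)=-2·0; sum ≡ 0  ⇒  +1.
(a,b)_31: α=1, u≡8; β=1, v≡14 (mod 31); (8|31)=+1, (14|31)=+1; sign (−1)^1·+1^1·+1^1 = -1.
(-119567, 937099 / ℚ) ramifies at {31, 37}: a division algebra.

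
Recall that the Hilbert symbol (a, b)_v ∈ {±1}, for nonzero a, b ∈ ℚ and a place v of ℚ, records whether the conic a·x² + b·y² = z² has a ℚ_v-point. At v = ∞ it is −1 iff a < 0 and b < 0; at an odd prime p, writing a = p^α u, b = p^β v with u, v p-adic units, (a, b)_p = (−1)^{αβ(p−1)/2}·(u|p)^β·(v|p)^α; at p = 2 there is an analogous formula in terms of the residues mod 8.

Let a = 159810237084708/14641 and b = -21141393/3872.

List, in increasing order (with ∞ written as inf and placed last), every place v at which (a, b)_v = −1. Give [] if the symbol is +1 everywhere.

(a, b) ≡ (2553, -5106) mod (ℚ^×)²; places V = {2, 3, 7, 11, 13, 23, 37, ∞}.
(a,b)_∞: sgn(2553)=+, sgn(-5106)=−, so +1.
(a,b)_11: α=-4, u≡1; β=-2, v≡9 (mod 11); (1|11)=+1, (9|11)=+1; sign (−1)^0·+1^-2·+1^-4 = +1.
(a,b)_7: α=4, u≡6; β=2, v≡2 (mod 7); (6|7)=-1, (2|7)=+1; sign (−1)^0·-1^2·+1^4 = +1.
(a,b)_37: α=3, u≡20; β=1, v≡34 (mod 37); (20|37)=-1, (34|37)=+1; sign (−1)^0·-1^1·+1^3 = -1.
(a,b)_23: α=3, u≡5; β=1, v≡12 (mod 23); (5|23)=-1, (12|23)=+1; sign (−1)^1·-1^1·+1^3 = +1.
(a,b)_2: α=2, β=-5; u≡1, v≡7 (mod 8); ε(u)ε(v)=0·1, αω(v)=2·0, βω(u)=-5·0; sum ≡ 0  ⇒  +1.
(a,b)_3: α=3, u≡2; β=1, v≡2 (mod 3); (2|3)=-1, (2|3)=-1; sign (−1)^1·-1^1·-1^3 = -1.
(a,b)_13: α=0, u≡5; β=2, v≡12 (mod 13); (5|13)=-1, (12|13)=+1; sign (−1)^0·-1^2·+1^0 = +1.
(2553, -5106 / ℚ) ramifies at {3, 37}: a division algebra.

[3, 37]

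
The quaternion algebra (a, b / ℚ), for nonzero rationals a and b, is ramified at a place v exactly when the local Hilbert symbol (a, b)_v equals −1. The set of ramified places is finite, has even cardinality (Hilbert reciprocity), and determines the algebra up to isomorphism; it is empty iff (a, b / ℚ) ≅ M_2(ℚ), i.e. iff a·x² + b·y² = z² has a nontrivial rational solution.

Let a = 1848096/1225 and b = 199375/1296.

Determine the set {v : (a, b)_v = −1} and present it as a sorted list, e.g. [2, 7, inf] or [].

[11, 23]

Mod squares: a ≡ 1426, b ≡ 319. Check v ∈ {∞, 2, 3, 5, 7, 11, 23, 29, 31}.
v=2: v_2(a)=5, v_2(b)=-4; units ≡ 1, 7 (mod 8); ε·ε+αω+βω = 0·1+5·0+-4·0 ≡ 0  ⇒  (a,b)_2 = +1.
v=7: a=7^-2·(≡3), b=7^0·(≡1) mod 7; (3|7)=-1, (1|7)=+1; (−1)^{-2·0·3}·(-1)^0·(+1)^-2 = +1.
v=∞: 1426 > 0 and 319 > 0  ⇒  (a,b)_∞ = +1.
v=31: a=31^1·(≡6), b=31^0·(≡8) mod 31; (6|31)=-1, (8|31)=+1; (−1)^{1·0·15}·(-1)^0·(+1)^1 = +1.
v=11: a=11^0·(≡2), b=11^1·(≡7) mod 11; (2|11)=-1, (7|11)=-1; (−1)^{0·1·5}·(-1)^1·(-1)^0 = -1.
v=3: a=3^4·(≡1), b=3^-4·(≡1) mod 3; (1|3)=+1, (1|3)=+1; (−1)^{4·-4·1}·(+1)^-4·(+1)^4 = +1.
v=5: a=5^-2·(≡4), b=5^4·(≡4) mod 5; (4|5)=+1, (4|5)=+1; (−1)^{-2·4·2}·(+1)^4·(+1)^-2 = +1.
v=23: a=23^1·(≡6), b=23^0·(≡10) mod 23; (6|23)=+1, (10|23)=-1; (−1)^{1·0·11}·(+1)^0·(-1)^1 = -1.
v=29: a=29^0·(≡6), b=29^1·(≡3) mod 29; (6|29)=+1, (3|29)=-1; (−1)^{0·1·14}·(+1)^1·(-1)^0 = +1.
Ram(1426, 319) = {11, 23}; no ℚ_11-point on the conic.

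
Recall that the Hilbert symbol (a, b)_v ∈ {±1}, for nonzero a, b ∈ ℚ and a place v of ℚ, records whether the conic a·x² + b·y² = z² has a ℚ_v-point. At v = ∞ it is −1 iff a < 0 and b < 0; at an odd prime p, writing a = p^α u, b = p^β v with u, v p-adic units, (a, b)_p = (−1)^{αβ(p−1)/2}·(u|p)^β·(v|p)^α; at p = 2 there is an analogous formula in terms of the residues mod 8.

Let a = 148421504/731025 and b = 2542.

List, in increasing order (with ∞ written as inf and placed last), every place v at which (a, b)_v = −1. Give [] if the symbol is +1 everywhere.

(a, b) ≡ (14, 2542) mod (ℚ^×)²; places V = {2, 3, 5, 7, 11, 19, 31, 37, 41, ∞}.
(a,b)_41: α=0, u≡19; β=1, v≡21 (mod 41); (19|41)=-1, (21|41)=+1; sign (−1)^0·-1^1·+1^0 = -1.
(a,b)_5: α=-2, u≡4; β=0, v≡2 (mod 5); (4|5)=+1, (2|5)=-1; sign (−1)^0·+1^0·-1^-2 = +1.
(a,b)_11: α=2, u≡4; β=0, v≡1 (mod 11); (4|11)=+1, (1|11)=+1; sign (−1)^0·+1^0·+1^2 = +1.
(a,b)_2: α=7, β=1; u≡7, v≡7 (mod 8); ε(u)ε(v)=1·1, αω(v)=7·0, βω(u)=1·0; sum ≡ 1  ⇒  -1.
(a,b)_3: α=-4, u≡2; β=0, v≡1 (mod 3); (2|3)=-1, (1|3)=+1; sign (−1)^0·-1^0·+1^-4 = +1.
(a,b)_∞: sgn(14)=+, sgn(2542)=+, so +1.
(a,b)_7: α=1, u≡2; β=0, v≡1 (mod 7); (2|7)=+1, (1|7)=+1; sign (−1)^0·+1^0·+1^1 = +1.
(a,b)_37: α=2, u≡5; β=0, v≡26 (mod 37); (5|37)=-1, (26|37)=+1; sign (−1)^0·-1^0·+1^2 = +1.
(a,b)_31: α=0, u≡1; β=1, v≡20 (mod 31); (1|31)=+1, (20|31)=+1; sign (−1)^0·+1^1·+1^0 = +1.
(a,b)_19: α=-2, u≡14; β=0, v≡15 (mod 19); (14|19)=-1, (15|19)=-1; sign (−1)^0·-1^0·-1^-2 = +1.
Ram(14, 2542) = {2, 41}; no ℚ_2-point on the conic.

[2, 41]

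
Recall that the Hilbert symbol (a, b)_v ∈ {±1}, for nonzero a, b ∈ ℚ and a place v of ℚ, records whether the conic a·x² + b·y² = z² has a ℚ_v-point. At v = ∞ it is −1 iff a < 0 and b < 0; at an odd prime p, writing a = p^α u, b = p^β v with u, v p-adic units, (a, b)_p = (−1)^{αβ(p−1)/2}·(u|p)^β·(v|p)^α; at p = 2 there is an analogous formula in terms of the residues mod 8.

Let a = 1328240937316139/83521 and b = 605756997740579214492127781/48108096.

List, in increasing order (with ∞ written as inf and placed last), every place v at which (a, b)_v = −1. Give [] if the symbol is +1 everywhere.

[11, 29]

(a, b) ≡ (11, 142709) mod (ℚ^×)²; places V = {2, 3, 7, 11, 17, 19, 29, 37, ∞}.
(a,b)_11: α=3, u≡9; β=6, v≡2 (mod 11); (9|11)=+1, (2|11)=-1; sign (−1)^0·+1^6·-1^3 = -1.
(a,b)_29: α=2, u≡12; β=3, v≡22 (mod 29); (12|29)=-1, (22|29)=+1; sign (−1)^0·-1^3·+1^2 = -1.
(a,b)_17: α=-4, u≡14; β=-4, v≡7 (mod 17); (14|17)=-1, (7|17)=-1; sign (−1)^0·-1^-4·-1^-4 = +1.
(a,b)_19: α=2, u≡1; β=3, v≡7 (mod 19); (1|19)=+1, (7|19)=+1; sign (−1)^0·+1^3·+1^2 = +1.
(a,b)_∞: sgn(11)=+, sgn(142709)=+, so +1.
(a,b)_37: α=2, u≡30; β=3, v≡25 (mod 37); (30|37)=+1, (25|37)=+1; sign (−1)^0·+1^3·+1^2 = +1.
(a,b)_2: α=0, β=-6; u≡3, v≡5 (mod 8); ε(u)ε(v)=1·0, αω(v)=0·1, βω(u)=-6·1; sum ≡ 0  ⇒  +1.
(a,b)_7: α=4, u≡4; β=9, v≡6 (mod 7); (4|7)=+1, (6|7)=-1; sign (−1)^0·+1^9·-1^4 = +1.
(a,b)_3: α=0, u≡2; β=-2, v≡2 (mod 3); (2|3)=-1, (2|3)=-1; sign (−1)^0·-1^-2·-1^0 = +1.
(11, 142709 / ℚ) ramifies at {11, 29}: a division algebra.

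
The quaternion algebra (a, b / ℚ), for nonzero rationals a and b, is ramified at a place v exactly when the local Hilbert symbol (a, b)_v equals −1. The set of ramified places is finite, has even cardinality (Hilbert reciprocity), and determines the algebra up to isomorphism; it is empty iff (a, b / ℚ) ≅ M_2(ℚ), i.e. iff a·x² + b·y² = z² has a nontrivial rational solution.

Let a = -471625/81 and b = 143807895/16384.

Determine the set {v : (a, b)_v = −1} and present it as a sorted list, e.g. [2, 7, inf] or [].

Mod squares: a ≡ -385, b ≡ 55. Check v ∈ {∞, 2, 3, 5, 7, 11}.
v=11: a=11^1·(≡9), b=11^3·(≡5) mod 11; (9|11)=+1, (5|11)=+1; (−1)^{1·3·5}·(+1)^3·(+1)^1 = -1.
v=3: a=3^-4·(≡2), b=3^2·(≡1) mod 3; (2|3)=-1, (1|3)=+1; (−1)^{-4·2·1}·(-1)^2·(+1)^-4 = +1.
v=5: a=5^3·(≡2), b=5^1·(≡1) mod 5; (2|5)=-1, (1|5)=+1; (−1)^{3·1·2}·(-1)^1·(+1)^3 = -1.
v=∞: -385 < 0 and 55 > 0  ⇒  (a,b)_∞ = +1.
v=2: v_2(a)=0, v_2(b)=-14; units ≡ 7, 7 (mod 8); ε·ε+αω+βω = 1·1+0·0+-14·0 ≡ 1  ⇒  (a,b)_2 = -1.
v=7: a=7^3·(≡1), b=7^4·(≡6) mod 7; (1|7)=+1, (6|7)=-1; (−1)^{3·4·3}·(+1)^4·(-1)^3 = -1.
|Ram(-385, 55)| = 4, even; anisotropic at {2, 5, 7, 11}.

[2, 5, 7, 11]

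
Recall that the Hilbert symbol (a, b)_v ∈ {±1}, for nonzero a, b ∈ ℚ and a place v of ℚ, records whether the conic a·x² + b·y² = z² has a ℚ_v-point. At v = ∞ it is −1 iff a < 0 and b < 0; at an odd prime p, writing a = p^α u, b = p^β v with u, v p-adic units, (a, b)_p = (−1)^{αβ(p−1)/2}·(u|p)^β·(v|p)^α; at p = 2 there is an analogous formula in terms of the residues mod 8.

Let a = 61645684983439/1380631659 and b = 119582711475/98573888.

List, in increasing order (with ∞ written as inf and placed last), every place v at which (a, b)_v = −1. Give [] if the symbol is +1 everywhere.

[17, 37]

Mod squares: a ≡ 1258629, b ≡ 54723. Check v ∈ {∞, 2, 3, 5, 7, 11, 17, 23, 29, 37, 41, 43, 53}.
v=23: a=23^3·(≡9), b=23^2·(≡8) mod 23; (9|23)=+1, (8|23)=+1; (−1)^{3·2·11}·(+1)^2·(+1)^3 = +1.
v=29: a=29^1·(≡11), b=29^1·(≡8) mod 29; (11|29)=-1, (8|29)=-1; (−1)^{1·1·14}·(-1)^1·(-1)^1 = +1.
v=2: v_2(a)=0, v_2(b)=-6; units ≡ 5, 3 (mod 8); ε·ε+αω+βω = 0·1+0·1+-6·1 ≡ 0  ⇒  (a,b)_2 = +1.
v=17: a=17^-1·(≡4), b=17^-1·(≡5) mod 17; (4|17)=+1, (5|17)=-1; (−1)^{-1·-1·8}·(+1)^-1·(-1)^-1 = -1.
v=∞: 1258629 > 0 and 54723 > 0  ⇒  (a,b)_∞ = +1.
v=7: a=7^0·(≡4), b=7^-2·(≡1) mod 7; (4|7)=+1, (1|7)=+1; (−1)^{0·-2·3}·(+1)^-2·(+1)^0 = +1.
v=53: a=53^2·(≡42), b=53^2·(≡48) mod 53; (42|53)=+1, (48|53)=-1; (−1)^{2·2·26}·(+1)^2·(-1)^2 = +1.
v=5: a=5^0·(≡1), b=5^2·(≡3) mod 5; (1|5)=+1, (3|5)=-1; (−1)^{0·2·2}·(+1)^2·(-1)^0 = +1.
v=37: a=37^1·(≡23), b=37^1·(≡1) mod 37; (23|37)=-1, (1|37)=+1; (−1)^{1·1·18}·(-1)^1·(+1)^1 = -1.
v=43: a=43^-2·(≡30), b=43^-2·(≡37) mod 43; (30|43)=-1, (37|43)=-1; (−1)^{-2·-2·21}·(-1)^-2·(-1)^-2 = +1.
v=3: a=3^-1·(≡2), b=3^1·(≡1) mod 3; (2|3)=-1, (1|3)=+1; (−1)^{-1·1·1}·(-1)^1·(+1)^-1 = +1.
v=41: a=41^2·(≡19), b=41^0·(≡14) mod 41; (19|41)=-1, (14|41)=-1; (−1)^{2·0·20}·(-1)^0·(-1)^2 = +1.
v=11: a=11^-4·(≡1), b=11^0·(≡3) mod 11; (1|11)=+1, (3|11)=+1; (−1)^{-4·0·5}·(+1)^0·(+1)^-4 = +1.
(1258629, 54723 / ℚ) ramifies at {17, 37}: a division algebra.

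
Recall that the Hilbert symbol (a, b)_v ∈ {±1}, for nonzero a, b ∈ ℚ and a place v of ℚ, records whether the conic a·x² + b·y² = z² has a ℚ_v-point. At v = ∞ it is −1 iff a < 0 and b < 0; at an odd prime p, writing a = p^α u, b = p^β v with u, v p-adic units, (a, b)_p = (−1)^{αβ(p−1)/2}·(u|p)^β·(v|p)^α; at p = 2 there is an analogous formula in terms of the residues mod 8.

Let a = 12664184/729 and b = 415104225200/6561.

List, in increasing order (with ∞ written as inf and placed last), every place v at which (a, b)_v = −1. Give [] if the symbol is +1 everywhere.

[19, 29]

(a, b) ≡ (18734, 203) mod (ℚ^×)²; places V = {2, 3, 5, 7, 13, 17, 19, 29, ∞}.
(a,b)_29: α=1, u≡18; β=1, v≡23 (mod 29); (18|29)=-1, (23|29)=+1; sign (−1)^0·-1^1·+1^1 = -1.
(a,b)_7: α=0, u≡1; β=3, v≡4 (mod 7); (1|7)=+1, (4|7)=+1; sign (−1)^0·+1^3·+1^0 = +1.
(a,b)_∞: sgn(18734)=+, sgn(203)=+, so +1.
(a,b)_3: α=-6, u≡2; β=-8, v≡2 (mod 3); (2|3)=-1, (2|3)=-1; sign (−1)^0·-1^-8·-1^-6 = +1.
(a,b)_2: α=3, β=4; u≡7, v≡3 (mod 8); ε(u)ε(v)=1·1, αω(v)=3·1, βω(u)=4·0; sum ≡ 0  ⇒  +1.
(a,b)_13: α=2, u≡4; β=0, v≡6 (mod 13); (4|13)=+1, (6|13)=-1; sign (−1)^0·+1^0·-1^2 = +1.
(a,b)_19: α=1, u≡5; β=2, v≡13 (mod 19); (5|19)=+1, (13|19)=-1; sign (−1)^0·+1^2·-1^1 = -1.
(a,b)_17: α=1, u≡11; β=2, v≡13 (mod 17); (11|17)=-1, (13|17)=+1; sign (−1)^0·-1^2·+1^1 = +1.
(a,b)_5: α=0, u≡1; β=2, v≡3 (mod 5); (1|5)=+1, (3|5)=-1; sign (−1)^0·+1^2·-1^0 = +1.
|Ram(18734, 203)| = 2, even; anisotropic at {19, 29}.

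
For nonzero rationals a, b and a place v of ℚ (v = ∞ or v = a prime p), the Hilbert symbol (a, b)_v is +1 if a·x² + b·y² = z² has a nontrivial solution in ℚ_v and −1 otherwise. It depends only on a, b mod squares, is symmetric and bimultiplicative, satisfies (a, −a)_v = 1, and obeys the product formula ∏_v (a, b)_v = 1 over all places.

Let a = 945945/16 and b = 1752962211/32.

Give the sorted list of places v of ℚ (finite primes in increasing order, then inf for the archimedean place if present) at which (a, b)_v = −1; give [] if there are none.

[3, 5, 7, 11]

Mod squares: a ≡ 2145, b ≡ 182. Check v ∈ {∞, 2, 3, 5, 7, 11, 13, 19}.
v=∞: 2145 > 0 and 182 > 0  ⇒  (a,b)_∞ = +1.
v=3: a=3^3·(≡1), b=3^2·(≡2) mod 3; (1|3)=+1, (2|3)=-1; (−1)^{3·2·1}·(+1)^2·(-1)^3 = -1.
v=7: a=7^2·(≡3), b=7^3·(≡3) mod 7; (3|7)=-1, (3|7)=-1; (−1)^{2·3·3}·(-1)^3·(-1)^2 = -1.
v=11: a=11^1·(≡6), b=11^2·(≡6) mod 11; (6|11)=-1, (6|11)=-1; (−1)^{1·2·5}·(-1)^2·(-1)^1 = -1.
v=2: v_2(a)=-4, v_2(b)=-5; units ≡ 1, 3 (mod 8); ε·ε+αω+βω = 0·1+-4·1+-5·0 ≡ 0  ⇒  (a,b)_2 = +1.
v=19: a=19^0·(≡9), b=19^2·(≡6) mod 19; (9|19)=+1, (6|19)=+1; (−1)^{0·2·9}·(+1)^2·(+1)^0 = +1.
v=5: a=5^1·(≡4), b=5^0·(≡3) mod 5; (4|5)=+1, (3|5)=-1; (−1)^{1·0·2}·(+1)^0·(-1)^1 = -1.
v=13: a=13^1·(≡10), b=13^1·(≡1) mod 13; (10|13)=+1, (1|13)=+1; (−1)^{1·1·6}·(+1)^1·(+1)^1 = +1.
Ram(2145, 182) = {3, 5, 7, 11}; no ℚ_3-point on the conic.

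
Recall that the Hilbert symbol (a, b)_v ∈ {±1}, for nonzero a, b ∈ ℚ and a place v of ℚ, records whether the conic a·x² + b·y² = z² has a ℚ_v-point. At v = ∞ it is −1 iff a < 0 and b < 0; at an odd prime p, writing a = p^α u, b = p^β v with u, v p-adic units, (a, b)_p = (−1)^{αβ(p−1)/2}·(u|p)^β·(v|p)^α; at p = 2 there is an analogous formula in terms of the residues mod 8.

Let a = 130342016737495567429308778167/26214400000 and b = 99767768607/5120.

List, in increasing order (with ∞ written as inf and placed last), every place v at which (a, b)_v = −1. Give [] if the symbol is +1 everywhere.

[5, 13]

Mod squares: a ≡ 6630, b ≡ 3315. Check v ∈ {∞, 2, 3, 5, 7, 13, 17, 29, 47}.
v=∞: 6630 > 0 and 3315 > 0  ⇒  (a,b)_∞ = +1.
v=7: a=7^2·(≡1), b=7^0·(≡1) mod 7; (1|7)=+1, (1|7)=+1; (−1)^{2·0·3}·(+1)^0·(+1)^2 = +1.
v=47: a=47^4·(≡36), b=47^2·(≡17) mod 47; (36|47)=+1, (17|47)=+1; (−1)^{4·2·23}·(+1)^2·(+1)^4 = +1.
v=13: a=13^1·(≡9), b=13^1·(≡6) mod 13; (9|13)=+1, (6|13)=-1; (−1)^{1·1·6}·(+1)^1·(-1)^1 = -1.
v=2: v_2(a)=-23, v_2(b)=-10; units ≡ 3, 3 (mod 8); ε·ε+αω+βω = 1·1+-23·1+-10·1 ≡ 0  ⇒  (a,b)_2 = +1.
v=5: a=5^-5·(≡4), b=5^-1·(≡3) mod 5; (4|5)=+1, (3|5)=-1; (−1)^{-5·-1·2}·(+1)^-1·(-1)^-5 = -1.
v=17: a=17^3·(≡4), b=17^1·(≡8) mod 17; (4|17)=+1, (8|17)=+1; (−1)^{3·1·8}·(+1)^1·(+1)^3 = +1.
v=29: a=29^6·(≡12), b=29^2·(≡22) mod 29; (12|29)=-1, (22|29)=+1; (−1)^{6·2·14}·(-1)^2·(+1)^6 = +1.
v=3: a=3^15·(≡2), b=3^5·(≡1) mod 3; (2|3)=-1, (1|3)=+1; (−1)^{15·5·1}·(-1)^5·(+1)^15 = +1.
|Ram(6630, 3315)| = 2, even; anisotropic at {5, 13}.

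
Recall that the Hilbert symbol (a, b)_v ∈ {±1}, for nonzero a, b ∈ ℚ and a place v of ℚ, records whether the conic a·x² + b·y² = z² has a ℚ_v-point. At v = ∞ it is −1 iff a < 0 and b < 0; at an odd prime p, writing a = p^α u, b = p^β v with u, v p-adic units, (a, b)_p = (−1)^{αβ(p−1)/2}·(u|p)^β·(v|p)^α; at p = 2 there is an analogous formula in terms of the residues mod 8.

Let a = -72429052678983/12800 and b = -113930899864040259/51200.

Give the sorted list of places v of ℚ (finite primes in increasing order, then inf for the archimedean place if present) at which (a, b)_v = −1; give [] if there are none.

(a, b) ≡ (-119966, -1559558) mod (ℚ^×)²; places V = {2, 3, 5, 7, 11, 13, 19, 41, ∞}.
(a,b)_19: α=1, u≡2; β=1, v≡17 (mod 19); (2|19)=-1, (17|19)=+1; sign (−1)^1·-1^1·+1^1 = +1.
(a,b)_13: α=2, u≡5; β=3, v≡5 (mod 13); (5|13)=-1, (5|13)=-1; sign (−1)^0·-1^3·-1^2 = -1.
(a,b)_2: α=-9, β=-11; u≡1, v≡5 (mod 8); ε(u)ε(v)=0·0, αω(v)=-9·1, βω(u)=-11·0; sum ≡ 1  ⇒  -1.
(a,b)_∞: sgn(-119966)=−, sgn(-1559558)=−, so -1.
(a,b)_3: α=10, u≡1; β=10, v≡1 (mod 3); (1|3)=+1, (1|3)=+1; sign (−1)^0·+1^10·+1^10 = +1.
(a,b)_7: α=1, u≡5; β=1, v≡1 (mod 7); (5|7)=-1, (1|7)=+1; sign (−1)^1·-1^1·+1^1 = +1.
(a,b)_11: α=3, u≡8; β=5, v≡4 (mod 11); (8|11)=-1, (4|11)=+1; sign (−1)^1·-1^5·+1^3 = +1.
(a,b)_5: α=-2, u≡1; β=-2, v≡2 (mod 5); (1|5)=+1, (2|5)=-1; sign (−1)^0·+1^-2·-1^-2 = +1.
(a,b)_41: α=1, u≡28; β=1, v≡23 (mod 41); (28|41)=-1, (23|41)=+1; sign (−1)^0·-1^1·+1^1 = -1.
|Ram(-119966, -1559558)| = 4, even; anisotropic at {2, 13, 41, ∞}.

[2, 13, 41, inf]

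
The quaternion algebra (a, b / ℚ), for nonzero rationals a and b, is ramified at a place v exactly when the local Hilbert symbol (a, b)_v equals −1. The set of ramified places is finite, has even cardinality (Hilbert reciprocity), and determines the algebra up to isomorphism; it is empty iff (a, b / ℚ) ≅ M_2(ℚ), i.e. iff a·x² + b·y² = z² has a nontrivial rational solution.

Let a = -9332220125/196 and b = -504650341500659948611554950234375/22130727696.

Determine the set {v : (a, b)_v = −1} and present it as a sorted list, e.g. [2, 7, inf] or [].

Mod squares: a ≡ -373288805, b ≡ -8681135. Check v ∈ {∞, 2, 3, 5, 7, 11, 17, 19, 23, 41, 43, 47, 53}.
v=3: a=3^0·(≡1), b=3^-2·(≡1) mod 3; (1|3)=+1, (1|3)=+1; (−1)^{0·-2·1}·(+1)^-2·(+1)^0 = +1.
v=53: a=53^1·(≡40), b=53^3·(≡11) mod 53; (40|53)=+1, (11|53)=+1; (−1)^{1·3·26}·(+1)^3·(+1)^1 = +1.
v=11: a=11^0·(≡4), b=11^-2·(≡6) mod 11; (4|11)=+1, (6|11)=-1; (−1)^{0·-2·5}·(+1)^-2·(-1)^0 = +1.
v=2: v_2(a)=-2, v_2(b)=-4; units ≡ 3, 1 (mod 8); ε·ε+αω+βω = 1·0+-2·0+-4·1 ≡ 0  ⇒  (a,b)_2 = +1.
v=43: a=43^1·(≡17), b=43^4·(≡41) mod 43; (17|43)=+1, (41|43)=+1; (−1)^{1·4·21}·(+1)^4·(+1)^1 = +1.
v=∞: -373288805 < 0 and -8681135 < 0  ⇒  (a,b)_∞ = -1.
v=47: a=47^1·(≡8), b=47^3·(≡46) mod 47; (8|47)=+1, (46|47)=-1; (−1)^{1·3·23}·(+1)^3·(-1)^1 = +1.
v=17: a=17^1·(≡13), b=17^3·(≡13) mod 17; (13|17)=+1, (13|17)=+1; (−1)^{1·3·8}·(+1)^3·(+1)^1 = +1.
v=41: a=41^1·(≡11), b=41^3·(≡13) mod 41; (11|41)=-1, (13|41)=-1; (−1)^{1·3·20}·(-1)^3·(-1)^1 = +1.
v=19: a=19^0·(≡15), b=19^2·(≡3) mod 19; (15|19)=-1, (3|19)=-1; (−1)^{0·2·9}·(-1)^2·(-1)^0 = +1.
v=5: a=5^3·(≡4), b=5^7·(≡2) mod 5; (4|5)=+1, (2|5)=-1; (−1)^{3·7·2}·(+1)^7·(-1)^3 = -1.
v=23: a=23^0·(≡19), b=23^-2·(≡4) mod 23; (19|23)=-1, (4|23)=+1; (−1)^{0·-2·11}·(-1)^-2·(+1)^0 = +1.
v=7: a=7^-2·(≡6), b=7^-4·(≡5) mod 7; (6|7)=-1, (5|7)=-1; (−1)^{-2·-4·3}·(-1)^-4·(-1)^-2 = +1.
|Ram(-373288805, -8681135)| = 2, even; anisotropic at {5, ∞}.

[5, inf]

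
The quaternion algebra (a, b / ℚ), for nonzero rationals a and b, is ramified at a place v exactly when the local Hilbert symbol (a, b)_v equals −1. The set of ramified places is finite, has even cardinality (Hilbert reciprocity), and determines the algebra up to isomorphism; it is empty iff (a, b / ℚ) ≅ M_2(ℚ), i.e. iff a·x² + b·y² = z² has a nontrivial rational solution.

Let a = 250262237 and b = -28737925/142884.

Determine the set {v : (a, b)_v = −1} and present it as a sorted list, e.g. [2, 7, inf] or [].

(a, b) ≡ (53, -2173) mod (ℚ^×)²; places V = {2, 3, 5, 7, 23, 41, 53, ∞}.
(a,b)_5: α=0, u≡2; β=2, v≡2 (mod 5); (2|5)=-1, (2|5)=-1; sign (−1)^0·-1^2·-1^0 = +1.
(a,b)_41: α=2, u≡6; β=1, v≡30 (mod 41); (6|41)=-1, (30|41)=-1; sign (−1)^0·-1^1·-1^2 = -1.
(a,b)_2: α=0, β=-2; u≡5, v≡3 (mod 8); ε(u)ε(v)=0·1, αω(v)=0·1, βω(u)=-2·1; sum ≡ 0  ⇒  +1.
(a,b)_53: α=3, u≡38; β=1, v≡22 (mod 53); (38|53)=+1, (22|53)=-1; sign (−1)^0·+1^1·-1^3 = -1.
(a,b)_3: α=0, u≡2; β=-6, v≡2 (mod 3); (2|3)=-1, (2|3)=-1; sign (−1)^0·-1^-6·-1^0 = +1.
(a,b)_23: α=0, u≡19; β=2, v≡3 (mod 23); (19|23)=-1, (3|23)=+1; sign (−1)^0·-1^2·+1^0 = +1.
(a,b)_7: α=0, u≡1; β=-2, v≡2 (mod 7); (1|7)=+1, (2|7)=+1; sign (−1)^0·+1^-2·+1^0 = +1.
(a,b)_∞: sgn(53)=+, sgn(-2173)=−, so +1.
Ram(53, -2173) = {41, 53}; no ℚ_41-point on the conic.

[41, 53]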